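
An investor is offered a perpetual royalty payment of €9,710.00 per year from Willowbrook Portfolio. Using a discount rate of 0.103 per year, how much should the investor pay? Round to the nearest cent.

€94271.84

Level perpetuity: PV = C / r = €9,710.00 / 0.103 = €94,271.84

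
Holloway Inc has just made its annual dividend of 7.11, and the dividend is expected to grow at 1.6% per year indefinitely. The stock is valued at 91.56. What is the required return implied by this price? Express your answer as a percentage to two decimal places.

D₁ = 7.11 × 1.016 = 7.2238
P = D₁/(r − g) ⇒ r = D₁/P + g = 7.2238/91.56 + 0.016 = 0.078896 + 0.016 = 0.094896

9.49%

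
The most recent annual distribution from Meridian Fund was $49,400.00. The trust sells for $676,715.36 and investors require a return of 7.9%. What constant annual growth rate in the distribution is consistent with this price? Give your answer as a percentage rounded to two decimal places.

0.56%

P = D₀(1+g)/(r−g) ⇒ P(r−g) = D₀(1+g) ⇒ g(P+D₀) = P·r − D₀
g = (P·r − D₀)/(P + D₀) = ($676,715.36×0.079 − $49,400.00) / ($676,715.36 + $49,400.00) = 0.005592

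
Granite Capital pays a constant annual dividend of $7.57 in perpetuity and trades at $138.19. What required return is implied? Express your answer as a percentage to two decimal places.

5.48%

P = C/r ⇒ r = C/P = $7.57/$138.19 = 0.054780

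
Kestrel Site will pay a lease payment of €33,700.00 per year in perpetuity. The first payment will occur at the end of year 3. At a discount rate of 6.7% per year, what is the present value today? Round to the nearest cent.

Value at end of year 2: C / r = €33,700.00 / 0.067 = €502,985.0746
Discount to today: PV = €502,985.0746 / (1 + 0.067)^2 = €502,985.0746 / 1.138489 = €441,800.56

€441800.56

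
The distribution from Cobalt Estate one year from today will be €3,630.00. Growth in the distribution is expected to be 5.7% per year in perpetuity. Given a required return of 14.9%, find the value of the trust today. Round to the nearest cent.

Growing perpetuity: P = D₁ / (r − g) = €3,630.0000 / (0.149 − 0.057) = €39,456.52

€39456.52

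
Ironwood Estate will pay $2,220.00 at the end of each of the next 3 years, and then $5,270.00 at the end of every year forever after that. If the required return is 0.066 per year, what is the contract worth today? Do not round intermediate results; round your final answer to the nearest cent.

PV of 3-year annuity: $2,220.00 × [1 − (1+0.066)^−3] / 0.066 = 5868.82244
Perpetuity value at year 3: $5,270.00 / 0.066 = 79848.48485
PV of perpetuity: 79848.48485 / (1+0.066)^3 = 65916.64058
Total PV = 5868.82244 + 65916.64058 = 71785.46303

$71785.46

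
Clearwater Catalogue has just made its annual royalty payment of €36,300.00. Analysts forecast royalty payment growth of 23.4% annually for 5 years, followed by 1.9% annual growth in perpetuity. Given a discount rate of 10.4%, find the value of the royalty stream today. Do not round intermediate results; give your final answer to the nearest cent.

€1015878.38

D_1 = 44794.20000
D_2 = 55276.04280
D_3 = 68210.63682
D_4 = 84171.92583
D_5 = 103868.15647
Terminal value at year 5: TV = D_5×(1+g_2)/(r−g_2) = 105841.65145/0.085 = 1245195.89938
P_0 = D_1/(1+r)^1 + D_2/(1+r)^2 + D_3/(1+r)^3 + D_4/(1+r)^4 + D_5/(1+r)^5 + TV/(1+r)^5
    = 40574.45652 + 45352.24579 + 50692.63705 + 56661.87873 + 63334.02025 + 759263.13682 = 1015878.37515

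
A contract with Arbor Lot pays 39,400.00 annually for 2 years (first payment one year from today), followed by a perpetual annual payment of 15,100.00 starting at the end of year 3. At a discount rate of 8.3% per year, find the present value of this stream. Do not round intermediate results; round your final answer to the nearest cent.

PV of 2-year annuity: 39,400.00 × [1 − (1+0.083)^−2] / 0.083 = 69972.69136
Perpetuity value at year 2: 15,100.00 / 0.083 = 181927.71084
PV of perpetuity: 181927.71084 / (1+0.083)^2 = 155110.76568
Total PV = 69972.69136 + 155110.76568 = 225083.45704

225083.46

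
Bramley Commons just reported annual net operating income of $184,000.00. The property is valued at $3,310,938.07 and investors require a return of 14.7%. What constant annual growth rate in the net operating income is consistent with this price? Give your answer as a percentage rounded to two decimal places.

P = D₀(1+g)/(r−g) ⇒ P(r−g) = D₀(1+g) ⇒ g(P+D₀) = P·r − D₀
g = (P·r − D₀)/(P + D₀) = ($3,310,938.07×0.147 − $184,000.00) / ($3,310,938.07 + $184,000.00) = 0.086613

8.66%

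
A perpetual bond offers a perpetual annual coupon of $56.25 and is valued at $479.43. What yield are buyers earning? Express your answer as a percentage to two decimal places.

P = C/r ⇒ r = C/P = $56.25/$479.43 = 0.117327

11.73%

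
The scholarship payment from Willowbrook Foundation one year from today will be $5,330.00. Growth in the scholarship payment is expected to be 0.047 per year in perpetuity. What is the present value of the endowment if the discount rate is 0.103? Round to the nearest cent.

$95178.57

Growing perpetuity: P = D₁ / (r − g) = $5,330.0000 / (0.103 − 0.047) = $95,178.57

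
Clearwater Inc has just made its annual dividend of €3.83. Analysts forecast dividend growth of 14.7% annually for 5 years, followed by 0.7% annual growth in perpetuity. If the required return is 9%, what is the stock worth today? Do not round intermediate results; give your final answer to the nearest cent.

€82.33

D_1 = 4.39301
D_2 = 5.03878
D_3 = 5.77948
D_4 = 6.62907
D_5 = 7.60354
Terminal value at year 5: TV = D_5×(1+g_2)/(r−g_2) = 7.65677/0.083 = 92.25018
P_0 = D_1/(1+r)^1 + D_2/(1+r)^2 + D_3/(1+r)^3 + D_4/(1+r)^4 + D_5/(1+r)^5 + TV/(1+r)^5
    = 4.03028 + 4.24104 + 4.46282 + 4.69620 + 4.94178 + 59.95629 = 82.32842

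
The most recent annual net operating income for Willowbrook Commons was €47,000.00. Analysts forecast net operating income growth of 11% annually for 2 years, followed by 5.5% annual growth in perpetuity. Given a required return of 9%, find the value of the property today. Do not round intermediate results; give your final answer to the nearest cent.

€1565783.75

D_1 = 52170.00000
D_2 = 57908.70000
Terminal value at year 2: TV = D_2×(1+g_2)/(r−g_2) = 61093.67850/0.035 = 1745533.67143
P_0 = D_1/(1+r)^1 + D_2/(1+r)^2 + TV/(1+r)^2
    = 47862.38532 + 48740.59423 + 1469180.76881 = 1565783.74836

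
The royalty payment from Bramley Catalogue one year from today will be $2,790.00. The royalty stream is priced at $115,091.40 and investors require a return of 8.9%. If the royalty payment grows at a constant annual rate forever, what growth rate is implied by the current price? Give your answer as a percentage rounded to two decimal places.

6.48%

P = D₁/(r−g) ⇒ g = r − D₁/P = 0.089 − $2,790.00/$115,091.40 = 0.064758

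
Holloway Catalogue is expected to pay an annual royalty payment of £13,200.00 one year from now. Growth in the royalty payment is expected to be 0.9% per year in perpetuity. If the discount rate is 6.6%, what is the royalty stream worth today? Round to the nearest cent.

£231578.95

Growing perpetuity: P = D₁ / (r − g) = £13,200.0000 / (0.066 − 0.009) = £231,578.95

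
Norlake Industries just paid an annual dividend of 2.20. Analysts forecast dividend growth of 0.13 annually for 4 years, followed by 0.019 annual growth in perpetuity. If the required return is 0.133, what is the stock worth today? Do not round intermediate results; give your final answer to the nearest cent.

28.20

D_1 = 2.48600
D_2 = 2.80918
D_3 = 3.17437
D_4 = 3.58704
Terminal value at year 4: TV = D_4×(1+g_2)/(r−g_2) = 3.65520/0.114 = 32.06312
P_0 = D_1/(1+r)^1 + D_2/(1+r)^2 + D_3/(1+r)^3 + D_4/(1+r)^4 + TV/(1+r)^4
    = 2.19417 + 2.18836 + 2.18257 + 2.17679 + 19.45746 = 28.19936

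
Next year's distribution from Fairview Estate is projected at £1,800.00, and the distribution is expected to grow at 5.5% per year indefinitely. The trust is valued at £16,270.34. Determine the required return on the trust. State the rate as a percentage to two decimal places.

P = D₁/(r − g) ⇒ r = D₁/P + g = £1,800.0000/£16,270.34 + 0.055 = 0.110631 + 0.055 = 0.165631

16.56%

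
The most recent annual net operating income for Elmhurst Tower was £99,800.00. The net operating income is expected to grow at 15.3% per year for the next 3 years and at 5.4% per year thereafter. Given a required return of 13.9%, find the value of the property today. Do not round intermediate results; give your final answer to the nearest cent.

£1590536.70

D_1 = 115069.40000
D_2 = 132675.01820
D_3 = 152974.29598
Terminal value at year 3: TV = D_3×(1+g_2)/(r−g_2) = 161234.90797/0.085 = 1896881.27021
P_0 = D_1/(1+r)^1 + D_2/(1+r)^2 + D_3/(1+r)^3 + TV/(1+r)^3
    = 101026.69008 + 102268.45800 + 103525.48909 + 1283716.06471 = 1590536.70188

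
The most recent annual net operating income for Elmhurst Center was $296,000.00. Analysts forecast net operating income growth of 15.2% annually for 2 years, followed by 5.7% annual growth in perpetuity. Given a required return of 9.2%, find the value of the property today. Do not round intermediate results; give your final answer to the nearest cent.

$10590201.57

D_1 = 340992.00000
D_2 = 392822.78400
Terminal value at year 2: TV = D_2×(1+g_2)/(r−g_2) = 415213.68269/0.035 = 11863248.07680
P_0 = D_1/(1+r)^1 + D_2/(1+r)^2 + TV/(1+r)^2
    = 312263.73626 + 329421.08441 + 9948516.74918 = 10590201.56986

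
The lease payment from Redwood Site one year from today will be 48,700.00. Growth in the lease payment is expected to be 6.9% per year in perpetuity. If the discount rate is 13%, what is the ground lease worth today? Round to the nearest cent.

Growing perpetuity: P = D₁ / (r − g) = 48,700.0000 / (0.13 − 0.069) = 798,360.66

798360.66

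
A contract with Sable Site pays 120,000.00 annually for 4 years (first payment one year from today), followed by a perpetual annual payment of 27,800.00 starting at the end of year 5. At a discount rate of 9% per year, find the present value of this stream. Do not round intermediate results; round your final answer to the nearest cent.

607591.06

PV of 4-year annuity: 120,000.00 × [1 − (1+0.09)^−4] / 0.09 = 388766.38525
Perpetuity value at year 4: 27,800.00 / 0.09 = 308888.88889
PV of perpetuity: 308888.88889 / (1+0.09)^4 = 218824.67631
Total PV = 388766.38525 + 218824.67631 = 607591.06155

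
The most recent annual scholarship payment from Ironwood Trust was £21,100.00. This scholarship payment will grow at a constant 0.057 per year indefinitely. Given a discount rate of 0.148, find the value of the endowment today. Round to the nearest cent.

D₁ = D₀ × (1 + g) = £21,100.00 × 1.057 = £22,302.7000
Growing perpetuity: P = D₁ / (r − g) = £22,302.7000 / (0.148 − 0.057) = £245,084.62

£245084.62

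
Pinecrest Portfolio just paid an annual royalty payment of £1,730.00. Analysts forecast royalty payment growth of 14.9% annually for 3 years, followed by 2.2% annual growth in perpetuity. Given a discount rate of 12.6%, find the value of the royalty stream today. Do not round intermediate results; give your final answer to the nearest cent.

£23468.70

D_1 = 1987.77000
D_2 = 2283.94773
D_3 = 2624.25594
Terminal value at year 3: TV = D_3×(1+g_2)/(r−g_2) = 2681.98957/0.104 = 25788.36127
P_0 = D_1/(1+r)^1 + D_2/(1+r)^2 + D_3/(1+r)^3 + TV/(1+r)^3
    = 1765.33748 + 1801.39677 + 1838.19262 + 18063.77746 = 23468.70432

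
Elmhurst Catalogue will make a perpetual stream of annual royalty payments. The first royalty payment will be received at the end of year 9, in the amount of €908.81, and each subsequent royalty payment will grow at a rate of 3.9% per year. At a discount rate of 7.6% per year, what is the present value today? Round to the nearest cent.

Value at end of year 8: C₁ / (r − g) = €908.81 / (0.076 − 0.039) = €24,562.4324
Discount to today: PV = €24,562.4324 / (1 + 0.076)^8 = €24,562.4324 / 1.796794 = €13,670.15

€13670.15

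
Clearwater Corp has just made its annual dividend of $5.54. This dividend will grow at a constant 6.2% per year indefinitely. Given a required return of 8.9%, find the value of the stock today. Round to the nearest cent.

$217.91

D₁ = D₀ × (1 + g) = $5.54 × 1.062 = $5.8835
Growing perpetuity: P = D₁ / (r − g) = $5.8835 / (0.089 − 0.062) = $217.91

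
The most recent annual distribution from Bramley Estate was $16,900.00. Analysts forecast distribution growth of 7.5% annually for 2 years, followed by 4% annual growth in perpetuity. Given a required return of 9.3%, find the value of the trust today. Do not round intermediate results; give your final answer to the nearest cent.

D_1 = 18167.50000
D_2 = 19530.06250
Terminal value at year 2: TV = D_2×(1+g_2)/(r−g_2) = 20311.26500/0.053 = 383231.41509
P_0 = D_1/(1+r)^1 + D_2/(1+r)^2 + TV/(1+r)^2
    = 16621.68344 + 16347.95032 + 320789.96851 = 353759.60227

$353759.60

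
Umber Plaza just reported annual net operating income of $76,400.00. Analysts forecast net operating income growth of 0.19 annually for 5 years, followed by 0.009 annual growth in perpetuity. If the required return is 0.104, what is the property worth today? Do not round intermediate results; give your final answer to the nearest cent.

D_1 = 90916.00000
D_2 = 108190.04000
D_3 = 128746.14760
D_4 = 153207.91564
D_5 = 182317.41962
Terminal value at year 5: TV = D_5×(1+g_2)/(r−g_2) = 183958.27639/0.095 = 1936402.90940
P_0 = D_1/(1+r)^1 + D_2/(1+r)^2 + D_3/(1+r)^3 + D_4/(1+r)^4 + D_5/(1+r)^5 + TV/(1+r)^5
    = 82351.44928 + 88766.50782 + 95681.29014 + 103134.72397 + 111168.76950 + 1180729.35181 = 1661832.09251

$1661832.09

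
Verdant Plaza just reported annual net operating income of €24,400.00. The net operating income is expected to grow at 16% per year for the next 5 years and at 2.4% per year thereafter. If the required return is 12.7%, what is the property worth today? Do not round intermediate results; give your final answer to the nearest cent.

D_1 = 28304.00000
D_2 = 32832.64000
D_3 = 38085.86240
D_4 = 44179.60038
D_5 = 51248.33645
Terminal value at year 5: TV = D_5×(1+g_2)/(r−g_2) = 52478.29652/0.103 = 509498.02447
P_0 = D_1/(1+r)^1 + D_2/(1+r)^2 + D_3/(1+r)^3 + D_4/(1+r)^4 + D_5/(1+r)^5 + TV/(1+r)^5
    = 25114.46318 + 25849.84675 + 26606.76329 + 27385.84332 + 28187.73580 + 280235.35396 = 413380.00629

€413380.01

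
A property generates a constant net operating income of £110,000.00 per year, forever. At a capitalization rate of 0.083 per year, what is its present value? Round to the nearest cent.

Level perpetuity: PV = C / r = £110,000.00 / 0.083 = £1,325,301.20

£1325301.20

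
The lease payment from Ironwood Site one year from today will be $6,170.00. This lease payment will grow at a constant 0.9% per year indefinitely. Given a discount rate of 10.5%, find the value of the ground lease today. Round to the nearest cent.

Growing perpetuity: P = D₁ / (r − g) = $6,170.0000 / (0.105 − 0.009) = $64,270.83

$64270.83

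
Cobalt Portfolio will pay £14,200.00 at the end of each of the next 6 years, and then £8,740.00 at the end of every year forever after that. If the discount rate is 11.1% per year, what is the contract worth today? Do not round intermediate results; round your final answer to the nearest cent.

PV of 6-year annuity: £14,200.00 × [1 − (1+0.111)^−6] / 0.111 = 59900.97601
Perpetuity value at year 6: £8,740.00 / 0.111 = 78738.73874
PV of perpetuity: 78738.73874 / (1+0.111)^6 = 41870.10984
Total PV = 59900.97601 + 41870.10984 = 101771.08585

£101771.09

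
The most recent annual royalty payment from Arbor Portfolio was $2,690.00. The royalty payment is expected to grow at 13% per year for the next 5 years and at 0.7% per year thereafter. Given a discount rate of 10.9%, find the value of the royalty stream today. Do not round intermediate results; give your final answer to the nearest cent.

D_1 = 3039.70000
D_2 = 3434.86100
D_3 = 3881.39293
D_4 = 4385.97401
D_5 = 4956.15063
Terminal value at year 5: TV = D_5×(1+g_2)/(r−g_2) = 4990.84369/0.102 = 48929.84007
P_0 = D_1/(1+r)^1 + D_2/(1+r)^2 + D_3/(1+r)^3 + D_4/(1+r)^4 + D_5/(1+r)^5 + TV/(1+r)^5
    = 2740.93778 + 2792.84012 + 2845.72528 + 2899.61187 + 2954.51886 + 29168.63228 = 43402.26619

$43402.27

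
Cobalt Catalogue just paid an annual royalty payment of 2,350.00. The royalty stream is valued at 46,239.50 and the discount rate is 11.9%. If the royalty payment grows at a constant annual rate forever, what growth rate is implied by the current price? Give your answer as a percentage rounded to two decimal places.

6.49%

P = D₀(1+g)/(r−g) ⇒ P(r−g) = D₀(1+g) ⇒ g(P+D₀) = P·r − D₀
g = (P·r − D₀)/(P + D₀) = (46,239.50×0.119 − 2,350.00) / (46,239.50 + 2,350.00) = 0.064880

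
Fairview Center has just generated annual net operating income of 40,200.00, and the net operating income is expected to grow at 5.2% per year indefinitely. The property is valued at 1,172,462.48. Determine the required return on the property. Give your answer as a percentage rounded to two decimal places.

8.81%

D₁ = 40,200.00 × 1.052 = 42,290.4000
P = D₁/(r − g) ⇒ r = D₁/P + g = 42,290.4000/1,172,462.48 + 0.052 = 0.036070 + 0.052 = 0.088070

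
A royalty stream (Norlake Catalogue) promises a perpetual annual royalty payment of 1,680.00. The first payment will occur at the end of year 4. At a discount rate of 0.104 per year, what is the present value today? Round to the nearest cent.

Value at end of year 3: C / r = 1,680.00 / 0.104 = 16,153.8462
Discount to today: PV = 16,153.8462 / (1 + 0.104)^3 = 16,153.8462 / 1.345573 = 12,005.18

12005.18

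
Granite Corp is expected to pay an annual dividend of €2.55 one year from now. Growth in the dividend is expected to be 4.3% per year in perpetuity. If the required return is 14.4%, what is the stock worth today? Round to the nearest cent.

€25.25

Growing perpetuity: P = D₁ / (r − g) = €2.5500 / (0.144 − 0.043) = €25.25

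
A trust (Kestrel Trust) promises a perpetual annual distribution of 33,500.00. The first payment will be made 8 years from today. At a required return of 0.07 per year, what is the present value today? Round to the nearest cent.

298030.23

Value at end of year 7: C / r = 33,500.00 / 0.07 = 478,571.4286
Discount to today: PV = 478,571.4286 / (1 + 0.07)^7 = 478,571.4286 / 1.605781 = 298,030.23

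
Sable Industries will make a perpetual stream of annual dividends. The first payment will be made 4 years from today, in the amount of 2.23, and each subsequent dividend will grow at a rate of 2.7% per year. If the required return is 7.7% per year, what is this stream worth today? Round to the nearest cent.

Value at end of year 3: C₁ / (r − g) = 2.23 / (0.077 − 0.027) = 44.6000
Discount to today: PV = 44.6000 / (1 + 0.077)^3 = 44.6000 / 1.249244 = 35.70

35.70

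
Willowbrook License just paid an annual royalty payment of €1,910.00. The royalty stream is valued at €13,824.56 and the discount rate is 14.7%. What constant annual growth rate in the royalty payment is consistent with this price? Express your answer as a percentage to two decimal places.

P = D₀(1+g)/(r−g) ⇒ P(r−g) = D₀(1+g) ⇒ g(P+D₀) = P·r − D₀
g = (P·r − D₀)/(P + D₀) = (€13,824.56×0.147 − €1,910.00) / (€13,824.56 + €1,910.00) = 0.007767

0.78%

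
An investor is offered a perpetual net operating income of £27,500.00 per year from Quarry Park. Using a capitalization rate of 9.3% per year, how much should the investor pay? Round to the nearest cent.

Level perpetuity: PV = C / r = £27,500.00 / 0.093 = £295,698.92

£295698.92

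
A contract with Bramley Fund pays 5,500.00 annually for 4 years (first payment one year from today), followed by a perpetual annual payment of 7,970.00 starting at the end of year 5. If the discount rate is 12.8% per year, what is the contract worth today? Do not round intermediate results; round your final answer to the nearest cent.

54888.05

PV of 4-year annuity: 5,500.00 × [1 − (1+0.128)^−4] / 0.128 = 16427.80871
Perpetuity value at year 4: 7,970.00 / 0.128 = 62265.62500
PV of perpetuity: 62265.62500 / (1+0.128)^4 = 38460.23674
Total PV = 16427.80871 + 38460.23674 = 54888.04545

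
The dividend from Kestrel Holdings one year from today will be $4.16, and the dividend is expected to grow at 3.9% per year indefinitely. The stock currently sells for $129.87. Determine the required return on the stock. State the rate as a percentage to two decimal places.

P = D₁/(r − g) ⇒ r = D₁/P + g = $4.1600/$129.87 + 0.039 = 0.032032 + 0.039 = 0.071032

7.10%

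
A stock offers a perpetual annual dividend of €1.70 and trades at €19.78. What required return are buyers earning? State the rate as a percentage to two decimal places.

8.59%

P = C/r ⇒ r = C/P = €1.70/€19.78 = 0.085945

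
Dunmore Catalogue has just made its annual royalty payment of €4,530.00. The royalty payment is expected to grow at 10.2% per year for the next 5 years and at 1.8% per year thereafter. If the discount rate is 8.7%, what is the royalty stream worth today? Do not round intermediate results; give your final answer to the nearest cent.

D_1 = 4992.06000
D_2 = 5501.25012
D_3 = 6062.37763
D_4 = 6680.74015
D_5 = 7362.17565
Terminal value at year 5: TV = D_5×(1+g_2)/(r−g_2) = 7494.69481/0.069 = 108618.76533
P_0 = D_1/(1+r)^1 + D_2/(1+r)^2 + D_3/(1+r)^3 + D_4/(1+r)^4 + D_5/(1+r)^5 + TV/(1+r)^5
    = 4592.51150 + 4655.88562 + 4720.13427 + 4785.26952 + 4851.30360 + 71574.30530 = 95179.40982

€95179.41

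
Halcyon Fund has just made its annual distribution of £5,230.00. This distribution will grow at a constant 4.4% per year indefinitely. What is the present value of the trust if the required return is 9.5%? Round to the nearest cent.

£107061.18

D₁ = D₀ × (1 + g) = £5,230.00 × 1.044 = £5,460.1200
Growing perpetuity: P = D₁ / (r − g) = £5,460.1200 / (0.095 − 0.044) = £107,061.18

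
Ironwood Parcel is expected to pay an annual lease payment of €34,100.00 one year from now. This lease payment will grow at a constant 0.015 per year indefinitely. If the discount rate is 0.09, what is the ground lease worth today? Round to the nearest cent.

€454666.67

Growing perpetuity: P = D₁ / (r − g) = €34,100.0000 / (0.09 − 0.015) = €454,666.67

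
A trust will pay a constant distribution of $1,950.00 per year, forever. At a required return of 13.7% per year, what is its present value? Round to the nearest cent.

$14233.58

Level perpetuity: PV = C / r = $1,950.00 / 0.137 = $14,233.58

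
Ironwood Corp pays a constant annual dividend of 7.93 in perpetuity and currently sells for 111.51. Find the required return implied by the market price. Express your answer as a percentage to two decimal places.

7.11%

P = C/r ⇒ r = C/P = 7.93/111.51 = 0.071115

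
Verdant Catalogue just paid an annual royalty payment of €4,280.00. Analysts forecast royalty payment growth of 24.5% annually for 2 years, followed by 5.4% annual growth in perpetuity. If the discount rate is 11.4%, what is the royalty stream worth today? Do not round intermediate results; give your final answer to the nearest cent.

€104036.85

D_1 = 5328.60000
D_2 = 6634.10700
Terminal value at year 2: TV = D_2×(1+g_2)/(r−g_2) = 6992.34878/0.06 = 116539.14630
P_0 = D_1/(1+r)^1 + D_2/(1+r)^2 + TV/(1+r)^2
    = 4783.30341 + 5345.79241 + 93907.75337 = 104036.84919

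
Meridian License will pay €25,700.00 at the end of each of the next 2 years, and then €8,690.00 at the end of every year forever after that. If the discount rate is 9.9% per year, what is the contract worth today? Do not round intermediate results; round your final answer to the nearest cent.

PV of 2-year annuity: €25,700.00 × [1 − (1+0.099)^−2] / 0.099 = 44663.23509
Perpetuity value at year 2: €8,690.00 / 0.099 = 87777.77778
PV of perpetuity: 87777.77778 / (1+0.099)^2 = 72675.69556
Total PV = 44663.23509 + 72675.69556 = 117338.93065

€117338.93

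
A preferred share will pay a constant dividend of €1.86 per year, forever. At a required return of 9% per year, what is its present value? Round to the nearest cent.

Level perpetuity: PV = C / r = €1.86 / 0.09 = €20.67

€20.67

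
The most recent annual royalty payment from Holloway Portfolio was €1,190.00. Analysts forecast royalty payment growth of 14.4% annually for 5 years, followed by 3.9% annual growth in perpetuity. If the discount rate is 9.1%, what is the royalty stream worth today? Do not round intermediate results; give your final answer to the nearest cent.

D_1 = 1361.36000
D_2 = 1557.39584
D_3 = 1781.66084
D_4 = 2038.22000
D_5 = 2331.72368
Terminal value at year 5: TV = D_5×(1+g_2)/(r−g_2) = 2422.66091/0.052 = 46589.63281
P_0 = D_1/(1+r)^1 + D_2/(1+r)^2 + D_3/(1+r)^3 + D_4/(1+r)^4 + D_5/(1+r)^5 + TV/(1+r)^5
    = 1247.80935 + 1308.42704 + 1371.98949 + 1438.63975 + 1508.52784 + 30141.54673 = 37016.94020

€37016.94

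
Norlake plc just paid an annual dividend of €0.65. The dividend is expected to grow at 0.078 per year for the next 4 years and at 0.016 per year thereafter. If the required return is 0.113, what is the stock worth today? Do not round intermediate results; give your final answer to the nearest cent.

D_1 = 0.70070
D_2 = 0.75535
D_3 = 0.81427
D_4 = 0.87779
Terminal value at year 4: TV = D_4×(1+g_2)/(r−g_2) = 0.89183/0.097 = 9.19412
P_0 = D_1/(1+r)^1 + D_2/(1+r)^2 + D_3/(1+r)^3 + D_4/(1+r)^4 + TV/(1+r)^4
    = 0.62956 + 0.60976 + 0.59059 + 0.57202 + 5.99142 = 8.39334

€8.39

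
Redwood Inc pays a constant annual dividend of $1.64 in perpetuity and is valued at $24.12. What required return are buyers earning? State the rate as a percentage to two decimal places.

6.80%

P = C/r ⇒ r = C/P = $1.64/$24.12 = 0.067993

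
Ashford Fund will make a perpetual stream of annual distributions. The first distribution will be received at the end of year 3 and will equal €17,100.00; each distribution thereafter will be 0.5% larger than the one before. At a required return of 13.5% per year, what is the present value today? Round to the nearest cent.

€102108.30

Value at end of year 2: C₁ / (r − g) = €17,100.00 / (0.135 − 0.005) = €131,538.4615
Discount to today: PV = €131,538.4615 / (1 + 0.135)^2 = €131,538.4615 / 1.288225 = €102,108.30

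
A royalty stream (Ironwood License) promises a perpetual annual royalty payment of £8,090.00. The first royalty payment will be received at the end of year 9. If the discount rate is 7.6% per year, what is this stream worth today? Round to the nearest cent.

£59242.96

Value at end of year 8: C / r = £8,090.00 / 0.076 = £106,447.3684
Discount to today: PV = £106,447.3684 / (1 + 0.076)^8 = £106,447.3684 / 1.796794 = £59,242.96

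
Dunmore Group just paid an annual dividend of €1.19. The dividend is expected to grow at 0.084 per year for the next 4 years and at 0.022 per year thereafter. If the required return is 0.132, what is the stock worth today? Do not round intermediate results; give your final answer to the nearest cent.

D_1 = 1.28996
D_2 = 1.39832
D_3 = 1.51578
D_4 = 1.64310
Terminal value at year 4: TV = D_4×(1+g_2)/(r−g_2) = 1.67925/0.11 = 15.26590
P_0 = D_1/(1+r)^1 + D_2/(1+r)^2 + D_3/(1+r)^3 + D_4/(1+r)^4 + TV/(1+r)^4
    = 1.13954 + 1.09122 + 1.04495 + 1.00064 + 9.29687 = 13.57322

€13.57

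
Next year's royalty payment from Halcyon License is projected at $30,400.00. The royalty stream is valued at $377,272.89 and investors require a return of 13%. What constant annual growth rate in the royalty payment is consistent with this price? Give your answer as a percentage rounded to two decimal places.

4.94%

P = D₁/(r−g) ⇒ g = r − D₁/P = 0.13 − $30,400.00/$377,272.89 = 0.049422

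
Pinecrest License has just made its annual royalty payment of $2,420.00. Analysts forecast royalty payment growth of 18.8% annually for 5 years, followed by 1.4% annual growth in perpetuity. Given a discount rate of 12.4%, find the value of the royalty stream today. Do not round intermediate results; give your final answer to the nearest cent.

$43755.33

D_1 = 2874.96000
D_2 = 3415.45248
D_3 = 4057.55755
D_4 = 4820.37836
D_5 = 5726.60950
Terminal value at year 5: TV = D_5×(1+g_2)/(r−g_2) = 5806.78203/0.11 = 52788.92755
P_0 = D_1/(1+r)^1 + D_2/(1+r)^2 + D_3/(1+r)^3 + D_4/(1+r)^4 + D_5/(1+r)^5 + TV/(1+r)^5
    = 2557.79359 + 2703.43309 + 2857.36522 + 3020.06217 + 3192.02301 + 29424.64845 = 43755.32554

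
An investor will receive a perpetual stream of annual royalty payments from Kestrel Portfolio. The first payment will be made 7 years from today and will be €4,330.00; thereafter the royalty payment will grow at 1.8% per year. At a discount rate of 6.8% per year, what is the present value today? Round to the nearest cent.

€58356.65

Value at end of year 6: C₁ / (r − g) = €4,330.00 / (0.068 − 0.018) = €86,600.0000
Discount to today: PV = €86,600.0000 / (1 + 0.068)^6 = €86,600.0000 / 1.483978 = €58,356.65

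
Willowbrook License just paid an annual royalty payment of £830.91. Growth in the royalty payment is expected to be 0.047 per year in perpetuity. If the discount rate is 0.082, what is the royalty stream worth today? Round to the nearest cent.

£24856.08

D₁ = D₀ × (1 + g) = £830.91 × 1.047 = £869.9628
Growing perpetuity: P = D₁ / (r − g) = £869.9628 / (0.082 − 0.047) = £24,856.08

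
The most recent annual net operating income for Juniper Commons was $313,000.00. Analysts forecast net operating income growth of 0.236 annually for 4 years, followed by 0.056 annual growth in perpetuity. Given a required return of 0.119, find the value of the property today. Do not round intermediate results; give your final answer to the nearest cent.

D_1 = 386868.00000
D_2 = 478168.84800
D_3 = 591016.69613
D_4 = 730496.63641
Terminal value at year 4: TV = D_4×(1+g_2)/(r−g_2) = 771404.44805/0.063 = 12244515.04847
P_0 = D_1/(1+r)^1 + D_2/(1+r)^2 + D_3/(1+r)^3 + D_4/(1+r)^4 + TV/(1+r)^4
    = 345726.54155 + 381874.89308 + 421802.83097 + 465905.53984 + 7809464.28677 = 9424774.09221

$9424774.09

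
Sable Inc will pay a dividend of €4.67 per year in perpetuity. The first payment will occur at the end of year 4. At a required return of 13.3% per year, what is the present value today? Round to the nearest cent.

Value at end of year 3: C / r = €4.67 / 0.133 = €35.1128
Discount to today: PV = €35.1128 / (1 + 0.133)^3 = €35.1128 / 1.454420 = €24.14

€24.14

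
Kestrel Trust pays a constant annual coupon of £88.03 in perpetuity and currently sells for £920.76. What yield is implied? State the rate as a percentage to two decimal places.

P = C/r ⇒ r = C/P = £88.03/£920.76 = 0.095606

9.56%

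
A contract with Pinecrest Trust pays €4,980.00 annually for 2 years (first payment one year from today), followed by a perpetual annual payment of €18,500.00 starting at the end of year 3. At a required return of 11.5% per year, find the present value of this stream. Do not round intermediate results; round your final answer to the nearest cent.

€137869.06

PV of 2-year annuity: €4,980.00 × [1 − (1+0.115)^−2] / 0.115 = 8472.07867
Perpetuity value at year 2: €18,500.00 / 0.115 = 160869.56522
PV of perpetuity: 160869.56522 / (1+0.115)^2 = 129396.98383
Total PV = 8472.07867 + 129396.98383 = 137869.06249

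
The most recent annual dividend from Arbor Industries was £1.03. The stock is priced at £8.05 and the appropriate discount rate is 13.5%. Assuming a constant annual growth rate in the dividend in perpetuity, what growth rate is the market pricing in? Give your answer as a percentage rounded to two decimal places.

P = D₀(1+g)/(r−g) ⇒ P(r−g) = D₀(1+g) ⇒ g(P+D₀) = P·r − D₀
g = (P·r − D₀)/(P + D₀) = (£8.05×0.135 − £1.03) / (£8.05 + £1.03) = 0.006250

0.63%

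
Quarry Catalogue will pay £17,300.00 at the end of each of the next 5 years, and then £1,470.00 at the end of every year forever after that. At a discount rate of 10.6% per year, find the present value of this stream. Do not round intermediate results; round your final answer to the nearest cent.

PV of 5-year annuity: £17,300.00 × [1 − (1+0.106)^−5] / 0.106 = 64587.63691
Perpetuity value at year 5: £1,470.00 / 0.106 = 13867.92453
PV of perpetuity: 13867.92453 / (1+0.106)^5 = 8379.84209
Total PV = 64587.63691 + 8379.84209 = 72967.47899

£72967.48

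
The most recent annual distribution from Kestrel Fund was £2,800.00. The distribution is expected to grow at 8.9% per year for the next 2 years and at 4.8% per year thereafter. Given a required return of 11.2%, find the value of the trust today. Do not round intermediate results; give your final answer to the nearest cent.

£49400.40

D_1 = 3049.20000
D_2 = 3320.57880
Terminal value at year 2: TV = D_2×(1+g_2)/(r−g_2) = 3479.96658/0.064 = 54374.47785
P_0 = D_1/(1+r)^1 + D_2/(1+r)^2 + TV/(1+r)^2
    = 2742.08633 + 2685.37052 + 43972.94221 = 49400.39906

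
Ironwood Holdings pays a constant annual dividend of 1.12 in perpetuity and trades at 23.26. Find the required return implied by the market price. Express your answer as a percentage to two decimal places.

P = C/r ⇒ r = C/P = 1.12/23.26 = 0.048151

4.82%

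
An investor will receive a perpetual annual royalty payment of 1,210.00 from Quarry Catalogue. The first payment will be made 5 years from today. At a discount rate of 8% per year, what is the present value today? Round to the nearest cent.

11117.33

Value at end of year 4: C / r = 1,210.00 / 0.08 = 15,125.0000
Discount to today: PV = 15,125.0000 / (1 + 0.08)^4 = 15,125.0000 / 1.360489 = 11,117.33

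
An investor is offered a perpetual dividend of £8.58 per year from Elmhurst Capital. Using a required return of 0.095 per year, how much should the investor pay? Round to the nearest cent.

£90.32

Level perpetuity: PV = C / r = £8.58 / 0.095 = £90.32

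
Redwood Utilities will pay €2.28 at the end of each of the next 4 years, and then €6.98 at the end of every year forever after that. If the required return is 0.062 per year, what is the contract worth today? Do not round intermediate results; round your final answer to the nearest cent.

PV of 4-year annuity: €2.28 × [1 − (1+0.062)^−4] / 0.062 = 7.86439
Perpetuity value at year 4: €6.98 / 0.062 = 112.58065
PV of perpetuity: 112.58065 / (1+0.062)^4 = 88.50456
Total PV = 7.86439 + 88.50456 = 96.36896

€96.37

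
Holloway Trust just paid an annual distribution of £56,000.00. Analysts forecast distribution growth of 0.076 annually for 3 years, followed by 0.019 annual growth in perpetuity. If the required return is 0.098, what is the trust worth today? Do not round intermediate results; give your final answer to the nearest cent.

£841131.81

D_1 = 60256.00000
D_2 = 64835.45600
D_3 = 69762.95066
Terminal value at year 3: TV = D_3×(1+g_2)/(r−g_2) = 71088.44672/0.079 = 899853.75593
P_0 = D_1/(1+r)^1 + D_2/(1+r)^2 + D_3/(1+r)^3 + TV/(1+r)^3
    = 54877.95993 + 53778.40153 + 52700.87436 + 679774.56928 = 841131.80510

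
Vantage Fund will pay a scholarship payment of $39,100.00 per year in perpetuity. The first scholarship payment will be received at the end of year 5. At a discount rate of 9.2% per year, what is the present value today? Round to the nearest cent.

$298881.05

Value at end of year 4: C / r = $39,100.00 / 0.092 = $425,000.0000
Discount to today: PV = $425,000.0000 / (1 + 0.092)^4 = $425,000.0000 / 1.421970 = $298,881.05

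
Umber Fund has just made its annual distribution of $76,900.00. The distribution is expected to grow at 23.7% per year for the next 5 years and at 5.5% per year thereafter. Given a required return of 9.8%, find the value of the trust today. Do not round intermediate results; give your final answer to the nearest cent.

D_1 = 95125.30000
D_2 = 117669.99610
D_3 = 145557.78518
D_4 = 180054.98026
D_5 = 222728.01058
Terminal value at year 5: TV = D_5×(1+g_2)/(r−g_2) = 234978.05117/0.043 = 5464605.84109
P_0 = D_1/(1+r)^1 + D_2/(1+r)^2 + D_3/(1+r)^3 + D_4/(1+r)^4 + D_5/(1+r)^5 + TV/(1+r)^5
    = 86635.06375 + 97602.52629 + 109958.40165 + 123878.45432 + 139560.69945 + 3424105.53301 = 3981740.67847

$3981740.68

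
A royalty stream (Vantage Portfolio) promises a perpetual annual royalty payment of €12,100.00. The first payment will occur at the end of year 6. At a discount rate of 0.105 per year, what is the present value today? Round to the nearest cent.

€69949.51

Value at end of year 5: C / r = €12,100.00 / 0.105 = €115,238.0952
Discount to today: PV = €115,238.0952 / (1 + 0.105)^5 = €115,238.0952 / 1.647447 = €69,949.51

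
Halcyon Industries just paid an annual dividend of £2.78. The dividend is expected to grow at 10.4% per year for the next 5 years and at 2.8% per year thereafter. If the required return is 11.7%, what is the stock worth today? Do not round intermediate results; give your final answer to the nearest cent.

£43.71

D_1 = 3.06912
D_2 = 3.38831
D_3 = 3.74069
D_4 = 4.12972
D_5 = 4.55922
Terminal value at year 5: TV = D_5×(1+g_2)/(r−g_2) = 4.68687/0.089 = 52.66151
P_0 = D_1/(1+r)^1 + D_2/(1+r)^2 + D_3/(1+r)^3 + D_4/(1+r)^4 + D_5/(1+r)^5 + TV/(1+r)^5
    = 2.74765 + 2.71567 + 2.68406 + 2.65282 + 2.62195 + 30.28499 = 43.70714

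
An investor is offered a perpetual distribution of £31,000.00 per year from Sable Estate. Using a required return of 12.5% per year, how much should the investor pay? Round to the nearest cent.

Level perpetuity: PV = C / r = £31,000.00 / 0.125 = £248,000.00

£248000.00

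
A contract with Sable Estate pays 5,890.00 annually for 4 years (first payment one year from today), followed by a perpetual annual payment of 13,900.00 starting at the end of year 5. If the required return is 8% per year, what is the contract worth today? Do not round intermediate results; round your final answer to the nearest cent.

147219.86

PV of 4-year annuity: 5,890.00 × [1 − (1+0.08)^−4] / 0.08 = 19508.42709
Perpetuity value at year 4: 13,900.00 / 0.08 = 173750.00000
PV of perpetuity: 173750.00000 / (1+0.08)^4 = 127711.43692
Total PV = 19508.42709 + 127711.43692 = 147219.86401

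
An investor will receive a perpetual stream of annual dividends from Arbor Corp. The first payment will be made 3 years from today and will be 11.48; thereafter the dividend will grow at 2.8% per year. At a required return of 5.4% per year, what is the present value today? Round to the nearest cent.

397.45

Value at end of year 2: C₁ / (r − g) = 11.48 / (0.054 − 0.028) = 441.5385
Discount to today: PV = 441.5385 / (1 + 0.054)^2 = 441.5385 / 1.110916 = 397.45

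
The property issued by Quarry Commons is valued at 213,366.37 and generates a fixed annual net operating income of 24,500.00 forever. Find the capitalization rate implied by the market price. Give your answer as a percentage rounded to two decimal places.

P = C/r ⇒ r = C/P = 24,500.00/213,366.37 = 0.114826

11.48%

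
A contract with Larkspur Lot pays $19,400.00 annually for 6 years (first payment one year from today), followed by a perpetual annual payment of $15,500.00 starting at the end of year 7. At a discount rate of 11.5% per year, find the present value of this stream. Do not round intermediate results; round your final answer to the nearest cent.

PV of 6-year annuity: $19,400.00 × [1 − (1+0.115)^−6] / 0.115 = 80903.70424
Perpetuity value at year 6: $15,500.00 / 0.115 = 134782.60870
PV of perpetuity: 134782.60870 / (1+0.115)^6 = 70143.05118
Total PV = 80903.70424 + 70143.05118 = 151046.75542

$151046.76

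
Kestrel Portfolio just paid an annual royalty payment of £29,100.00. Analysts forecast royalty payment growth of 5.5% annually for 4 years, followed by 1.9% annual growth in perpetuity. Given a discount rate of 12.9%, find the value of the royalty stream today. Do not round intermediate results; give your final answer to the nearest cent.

D_1 = 30700.50000
D_2 = 32389.02750
D_3 = 34170.42401
D_4 = 36049.79733
Terminal value at year 4: TV = D_4×(1+g_2)/(r−g_2) = 36734.74348/0.11 = 333952.21348
P_0 = D_1/(1+r)^1 + D_2/(1+r)^2 + D_3/(1+r)^3 + D_4/(1+r)^4 + TV/(1+r)^4
    = 27192.64836 + 25410.31357 + 23744.80143 + 22188.45484 + 205545.77708 = 304081.99528

£304082.00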